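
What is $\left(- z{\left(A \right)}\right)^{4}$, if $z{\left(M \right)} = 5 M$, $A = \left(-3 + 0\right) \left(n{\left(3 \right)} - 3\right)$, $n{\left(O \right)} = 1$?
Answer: $810000$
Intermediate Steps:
$A = 6$ ($A = \left(-3 + 0\right) \left(1 - 3\right) = \left(-3\right) \left(-2\right) = 6$)
$\left(- z{\left(A \right)}\right)^{4} = \left(- 5 \cdot 6\right)^{4} = \left(\left(-1\right) 30\right)^{4} = \left(-30\right)^{4} = 810000$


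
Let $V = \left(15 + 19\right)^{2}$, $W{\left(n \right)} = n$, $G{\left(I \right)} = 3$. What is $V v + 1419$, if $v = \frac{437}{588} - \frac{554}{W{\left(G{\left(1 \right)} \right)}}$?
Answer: $- \frac{10348630}{49} \approx -2.112 \cdot 10^{5}$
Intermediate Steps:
$V = 1156$ ($V = 34^{2} = 1156$)
$v = - \frac{36049}{196}$ ($v = \frac{437}{588} - \frac{554}{3} = - \frac{36049}{196} \approx -183.92$)
$V v + 1419 = 1156 \left(- \frac{36049}{196}\right) + 1419 = - \frac{10418161}{49} + 1419 = - \frac{10348630}{49}$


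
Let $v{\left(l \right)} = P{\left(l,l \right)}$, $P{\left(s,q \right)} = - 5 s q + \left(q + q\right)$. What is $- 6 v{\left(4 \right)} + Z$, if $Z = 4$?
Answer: $436$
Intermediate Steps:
$P{\left(s,q \right)} = 2 q - 5 q s$ ($P{\left(s,q \right)} = - 5 q s + 2 q = 2 q - 5 q s$)
$v{\left(l \right)} = l \left(2 - 5 l\right)$
$- 6 v{\left(4 \right)} + Z = - 6 \cdot 4 \left(2 - 20\right) + 4 = - 6 \cdot 4 \left(-18\right) + 4 = \left(-6\right) \left(-72\right) + 4 = 432 + 4 = 436$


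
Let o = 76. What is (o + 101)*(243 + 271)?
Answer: 90978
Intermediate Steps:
(o + 101)*(243 + 271) = (76 + 101)*(243 + 271) = 177*514 = 90978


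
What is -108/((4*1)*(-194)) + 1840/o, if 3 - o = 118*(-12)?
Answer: 395273/275286 ≈ 1.4359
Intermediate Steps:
o = 1419 (o = 3 - 118*(-12) = 3 - 1*(-1416) = 3 + 1416 = 1419)
-108/((4*1)*(-194)) + 1840/o = -108/((4*1)*(-194)) + 1840/1419 = -108/(4*(-194)) + 1840*(1/1419) = -108/(-776) + 1840/1419 = -108*(-1/776) + 1840/1419 = 27/194 + 1840/1419 = 395273/275286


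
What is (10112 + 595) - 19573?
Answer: -8866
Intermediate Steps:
(10112 + 595) - 19573 = 10707 - 19573 = -8866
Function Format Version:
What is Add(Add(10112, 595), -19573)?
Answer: -8866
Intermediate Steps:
Add(Add(10112, 595), -19573) = Add(10707, -19573) = -8866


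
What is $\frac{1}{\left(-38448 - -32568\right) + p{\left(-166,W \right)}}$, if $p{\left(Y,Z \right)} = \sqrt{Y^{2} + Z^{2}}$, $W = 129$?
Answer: $- \frac{5880}{34530203} - \frac{\sqrt{44197}}{34530203} \approx -0.00017637$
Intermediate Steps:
$\frac{1}{\left(-38448 - -32568\right) + p{\left(-166,W \right)}} = \frac{1}{\left(-38448 - -32568\right) + \sqrt{\left(-166\right)^{2} + 129^{2}}} = \frac{1}{\left(-38448 + 32568\right) + \sqrt{27556 + 16641}} = \frac{1}{-5880 + \sqrt{44197}}$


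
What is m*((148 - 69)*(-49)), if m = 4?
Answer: -15484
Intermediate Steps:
m*((148 - 69)*(-49)) = 4*((148 - 69)*(-49)) = 4*(79*(-49)) = 4*(-3871) = -15484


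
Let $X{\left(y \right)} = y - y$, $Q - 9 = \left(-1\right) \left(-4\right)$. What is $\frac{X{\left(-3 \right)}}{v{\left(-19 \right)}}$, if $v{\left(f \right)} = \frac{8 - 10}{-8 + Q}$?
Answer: $0$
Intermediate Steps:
$Q = 13$ ($Q = 9 - -4 = 9 + 4 = 13$)
$v{\left(f \right)} = - \frac{2}{5}$ ($v{\left(f \right)} = \frac{8 - 10}{-8 + 13} = - \frac{2}{5}$)
$X{\left(y \right)} = 0$
$\frac{X{\left(-3 \right)}}{v{\left(-19 \right)}} = \frac{0}{- \frac{2}{5}} = 0 \left(- \frac{5}{2}\right) = 0$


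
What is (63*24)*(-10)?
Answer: -15120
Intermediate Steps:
(63*24)*(-10) = 1512*(-10) = -15120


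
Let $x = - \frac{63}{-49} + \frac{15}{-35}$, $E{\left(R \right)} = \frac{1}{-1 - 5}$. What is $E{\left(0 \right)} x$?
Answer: $- \frac{1}{7} \approx -0.14286$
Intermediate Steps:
$E{\left(R \right)} = - \frac{1}{6}$ ($E{\left(R \right)} = \frac{1}{-6} = - \frac{1}{6}$)
$x = \frac{6}{7}$ ($x = \left(-63\right) \left(- \frac{1}{49}\right) + 15 \left(- \frac{1}{35}\right) = \frac{9}{7} - \frac{3}{7} = \frac{6}{7} \approx 0.85714$)
$E{\left(0 \right)} x = \left(- \frac{1}{6}\right) \frac{6}{7} = - \frac{1}{7}$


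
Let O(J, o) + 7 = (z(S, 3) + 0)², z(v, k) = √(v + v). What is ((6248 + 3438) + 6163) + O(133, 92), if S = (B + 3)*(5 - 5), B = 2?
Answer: 15842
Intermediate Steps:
S = 0 (S = (2 + 3)*(5 - 5) = 5*0 = 0)
z(v, k) = √2*√v (z(v, k) = √(2*v) = √2*√v)
O(J, o) = -7 (O(J, o) = -7 + (√2*√0 + 0)² = -7 + (√2*0 + 0)² = -7 + (0 + 0)² = -7 + 0² = -7 + 0 = -7)
((6248 + 3438) + 6163) + O(133, 92) = ((6248 + 3438) + 6163) - 7 = (9686 + 6163) - 7 = 15849 - 7 = 15842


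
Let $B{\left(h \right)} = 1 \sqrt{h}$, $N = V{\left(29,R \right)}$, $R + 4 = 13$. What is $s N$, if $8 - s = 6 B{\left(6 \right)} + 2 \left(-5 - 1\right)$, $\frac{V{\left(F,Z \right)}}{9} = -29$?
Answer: $-5220 + 1566 \sqrt{6} \approx -1384.1$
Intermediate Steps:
$R = 9$ ($R = -4 + 13 = 9$)
$V{\left(F,Z \right)} = -261$ ($V{\left(F,Z \right)} = 9 \left(-29\right) = -261$)
$N = -261$
$B{\left(h \right)} = \sqrt{h}$
$s = 20 - 6 \sqrt{6}$ ($s = 8 - \left(6 \sqrt{6} + 2 \left(-5 - 1\right)\right) = 8 - \left(6 \sqrt{6} + 2 \left(-6\right)\right) = 8 - \left(6 \sqrt{6} - 12\right) = 8 - \left(-12 + 6 \sqrt{6}\right) = 8 + \left(12 - 6 \sqrt{6}\right) = 20 - 6 \sqrt{6} \approx 5.3031$)
$s N = \left(20 - 6 \sqrt{6}\right) \left(-261\right) = -5220 + 1566 \sqrt{6}$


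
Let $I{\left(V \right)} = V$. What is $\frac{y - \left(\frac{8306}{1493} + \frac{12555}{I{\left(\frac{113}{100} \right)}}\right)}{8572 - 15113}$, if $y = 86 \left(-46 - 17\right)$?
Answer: $\frac{2789465440}{1103525569} \approx 2.5278$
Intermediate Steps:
$y = -5418$ ($y = 86 \left(-63\right) = -5418$)
$\frac{y - \left(\frac{8306}{1493} + \frac{12555}{I{\left(\frac{113}{100} \right)}}\right)}{8572 - 15113} = \frac{-5418 - \left(\frac{8306}{1493} + \frac{1255500}{113}\right)}{8572 - 15113} = \frac{-5418 - \left(\frac{8306}{1493} + \frac{12555}{113 \cdot \frac{1}{100}}\right)}{-6541} = \left(-5418 - \left(\frac{8306}{1493} + \frac{12555}{\frac{113}{100}}\right)\right) \left(- \frac{1}{6541}\right) = \left(-5418 - \frac{1875400078}{168709}\right) \left(- \frac{1}{6541}\right) = \left(- \frac{2789465440}{168709}\right) \left(- \frac{1}{6541}\right) = \frac{2789465440}{1103525569}$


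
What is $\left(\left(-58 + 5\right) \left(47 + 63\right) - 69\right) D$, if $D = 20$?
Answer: $-117980$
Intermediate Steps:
$\left(\left(-58 + 5\right) \left(47 + 63\right) - 69\right) D = \left(\left(-58 + 5\right) \left(47 + 63\right) - 69\right) 20 = \left(\left(-53\right) 110 - 69\right) 20 = \left(-5830 - 69\right) 20 = \left(-5899\right) 20 = -117980$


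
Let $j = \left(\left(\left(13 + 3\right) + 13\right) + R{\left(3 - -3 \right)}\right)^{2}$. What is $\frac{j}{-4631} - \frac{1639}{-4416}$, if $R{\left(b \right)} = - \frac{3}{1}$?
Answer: $\frac{4604993}{20450496} \approx 0.22518$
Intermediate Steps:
$R{\left(b \right)} = -3$ ($R{\left(b \right)} = \left(-3\right) 1 = -3$)
$j = 676$ ($j = \left(\left(\left(13 + 3\right) + 13\right) - 3\right)^{2} = \left(\left(16 + 13\right) - 3\right)^{2} = \left(29 - 3\right)^{2} = 26^{2} = 676$)
$\frac{j}{-4631} - \frac{1639}{-4416} = \frac{676}{-4631} - \frac{1639}{-4416} = 676 \left(- \frac{1}{4631}\right) - - \frac{1639}{4416} = - \frac{676}{4631} + \frac{1639}{4416} = \frac{4604993}{20450496}$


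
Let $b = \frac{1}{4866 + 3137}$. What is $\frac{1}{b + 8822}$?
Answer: $\frac{8003}{70602467} \approx 0.00011335$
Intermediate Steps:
$b = \frac{1}{8003} \approx 0.00012495$
$\frac{1}{b + 8822} = \frac{1}{\frac{1}{8003} + 8822} = \frac{1}{\frac{70602467}{8003}} = \frac{8003}{70602467}$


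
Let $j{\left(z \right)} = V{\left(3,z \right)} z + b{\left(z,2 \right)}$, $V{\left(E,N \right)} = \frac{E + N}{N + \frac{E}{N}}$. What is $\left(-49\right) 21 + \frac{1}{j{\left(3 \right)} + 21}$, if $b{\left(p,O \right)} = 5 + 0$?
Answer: $- \frac{62767}{61} \approx -1029.0$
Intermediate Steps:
$b{\left(p,O \right)} = 5$
$V{\left(E,N \right)} = \frac{E + N}{N + \frac{E}{N}}$
$j{\left(z \right)} = 5 + \frac{z^{2} \left(3 + z\right)}{3 + z^{2}}$ ($j{\left(z \right)} = \frac{z \left(3 + z\right)}{3 + z^{2}} z + 5 = \frac{z^{2} \left(3 + z\right)}{3 + z^{2}} + 5 = 5 + \frac{z^{2} \left(3 + z\right)}{3 + z^{2}}$)
$\left(-49\right) 21 + \frac{1}{j{\left(3 \right)} + 21} = \left(-49\right) 21 + \frac{1}{\frac{15 + 3^{3} + 8 \cdot 3^{2}}{3 + 3^{2}} + 21} = -1029 + \frac{1}{\frac{15 + 27 + 8 \cdot 9}{3 + 9} + 21} = -1029 + \frac{1}{\frac{15 + 27 + 72}{12} + 21} = -1029 + \frac{1}{\frac{1}{12} \cdot 114 + 21} = -1029 + \frac{1}{\frac{19}{2} + 21} = -1029 + \frac{1}{\frac{61}{2}} = -1029 + \frac{2}{61} = - \frac{62767}{61}$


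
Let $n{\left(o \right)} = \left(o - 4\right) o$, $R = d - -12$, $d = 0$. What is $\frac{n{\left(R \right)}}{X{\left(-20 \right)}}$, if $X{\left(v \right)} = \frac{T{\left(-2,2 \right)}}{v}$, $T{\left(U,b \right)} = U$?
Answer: $960$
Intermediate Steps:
$R = 12$ ($R = 0 - -12 = 0 + 12 = 12$)
$X{\left(v \right)} = - \frac{2}{v}$
$n{\left(o \right)} = o \left(-4 + o\right)$ ($n{\left(o \right)} = \left(-4 + o\right) o = o \left(-4 + o\right)$)
$\frac{n{\left(R \right)}}{X{\left(-20 \right)}} = \frac{12 \left(-4 + 12\right)}{\left(-2\right) \frac{1}{-20}} = \frac{12 \cdot 8}{\left(-2\right) \left(- \frac{1}{20}\right)} = 96 \frac{1}{\frac{1}{10}} = 96 \cdot 10 = 960$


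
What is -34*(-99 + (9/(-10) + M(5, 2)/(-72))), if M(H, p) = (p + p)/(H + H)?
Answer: 305711/90 ≈ 3396.8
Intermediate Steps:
M(H, p) = p/H (M(H, p) = (2*p)/((2*H)) = (2*p)*(1/(2*H)) = p/H)
-34*(-99 + (9/(-10) + M(5, 2)/(-72))) = -34*(-99 + (9/(-10) + (2/5)/(-72))) = -34*(-99 + (9*(-⅒) + (2*(⅕))*(-1/72))) = -34*(-99 + (-9/10 + (⅖)*(-1/72))) = -34*(-99 + (-9/10 - 1/180)) = -34*(-99 - 163/180) = -34*(-17983/180) = 305711/90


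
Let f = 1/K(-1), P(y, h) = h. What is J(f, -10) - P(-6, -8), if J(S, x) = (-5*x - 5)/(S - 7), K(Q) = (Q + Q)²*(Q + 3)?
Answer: 16/11 ≈ 1.4545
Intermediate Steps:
K(Q) = 4*Q²*(3 + Q) (K(Q) = (2*Q)²*(3 + Q) = (4*Q²)*(3 + Q) = 4*Q²*(3 + Q))
f = ⅛ (f = 1/(4*(-1)²*(3 - 1)) = 1/(4*1*2) = 1/8 = ⅛ ≈ 0.12500)
J(S, x) = (-5 - 5*x)/(-7 + S)
J(f, -10) - P(-6, -8) = 5*(-1 - 1*(-10))/(-7 + ⅛) - 1*(-8) = 5*(-1 + 10)/(-55/8) + 8 = 5*(-8/55)*9 + 8 = -72/11 + 8 = 16/11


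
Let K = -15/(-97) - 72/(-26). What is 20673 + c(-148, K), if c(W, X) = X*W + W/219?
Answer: 5589345335/276159 ≈ 20240.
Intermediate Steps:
K = 3687/1261 (K = -15*(-1/97) - 72*(-1/26) = 15/97 + 36/13 = 3687/1261 ≈ 2.9239)
c(W, X) = W/219 + W*X (c(W, X) = W*X + W*(1/219) = W*X + W/219 = W/219 + W*X)
20673 + c(-148, K) = 20673 - 148*(1/219 + 3687/1261) = 20673 - 148*808714/276159 = 20673 - 119689672/276159 = 5589345335/276159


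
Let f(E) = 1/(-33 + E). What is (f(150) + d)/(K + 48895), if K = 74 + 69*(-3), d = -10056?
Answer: -1176551/5705154 ≈ -0.20623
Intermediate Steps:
K = -133 (K = 74 - 207 = -133)
(f(150) + d)/(K + 48895) = (1/(-33 + 150) - 10056)/(-133 + 48895) = (1/117 - 10056)/48762 = (1/117 - 10056)*(1/48762) = -1176551/117*1/48762 = -1176551/5705154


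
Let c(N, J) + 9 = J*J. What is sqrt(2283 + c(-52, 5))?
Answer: 11*sqrt(19) ≈ 47.948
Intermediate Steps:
c(N, J) = -9 + J**2 (c(N, J) = -9 + J*J = -9 + J**2)
sqrt(2283 + c(-52, 5)) = sqrt(2283 + (-9 + 5**2)) = sqrt(2283 + (-9 + 25)) = sqrt(2283 + 16) = sqrt(2299) = 11*sqrt(19)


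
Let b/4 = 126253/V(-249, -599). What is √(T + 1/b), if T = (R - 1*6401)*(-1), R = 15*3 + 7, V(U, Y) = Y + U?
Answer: √101201890471505/126253 ≈ 79.681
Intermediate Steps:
V(U, Y) = U + Y
R = 52 (R = 45 + 7 = 52)
b = -126253/212 (b = 4*(126253/(-249 - 599)) = 4*(126253/(-848)) = 4*(126253*(-1/848)) = 4*(-126253/848) = -126253/212 ≈ -595.53)
T = 6349 (T = (52 - 1*6401)*(-1) = (52 - 6401)*(-1) = -6349*(-1) = 6349)
√(T + 1/b) = √(6349 + 1/(-126253/212)) = √(6349 - 212/126253) = √(801580085/126253) = √101201890471505/126253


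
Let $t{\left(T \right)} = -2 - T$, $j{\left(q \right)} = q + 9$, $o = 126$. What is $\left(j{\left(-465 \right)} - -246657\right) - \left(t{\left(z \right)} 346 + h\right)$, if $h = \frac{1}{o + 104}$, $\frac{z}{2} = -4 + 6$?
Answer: $\frac{57103709}{230} \approx 2.4828 \cdot 10^{5}$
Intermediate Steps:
$z = 4$ ($z = 2 \left(-4 + 6\right) = 2 \cdot 2 = 4$)
$h = \frac{1}{230}$ ($h = \frac{1}{126 + 104} = \frac{1}{230} \approx 0.0043478$)
$j{\left(q \right)} = 9 + q$
$\left(j{\left(-465 \right)} - -246657\right) - \left(t{\left(z \right)} 346 + h\right) = \left(\left(9 - 465\right) - -246657\right) - \left(\left(-2 - 4\right) 346 + \frac{1}{230}\right) = \left(-456 + 246657\right) - \left(\left(-2 - 4\right) 346 + \frac{1}{230}\right) = 246201 - \left(\left(-6\right) 346 + \frac{1}{230}\right) = 246201 - \left(-2076 + \frac{1}{230}\right) = 246201 - - \frac{477479}{230} = 246201 + \frac{477479}{230} = \frac{57103709}{230}$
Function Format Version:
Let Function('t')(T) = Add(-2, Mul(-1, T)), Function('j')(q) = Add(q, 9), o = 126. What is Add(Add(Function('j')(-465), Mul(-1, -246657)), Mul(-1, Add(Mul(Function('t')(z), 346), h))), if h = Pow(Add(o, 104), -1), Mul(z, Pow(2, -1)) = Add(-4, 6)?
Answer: Rational(57103709, 230) ≈ 2.4828e+5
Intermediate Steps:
z = 4 (z = Mul(2, Add(-4, 6)) = Mul(2, 2) = 4)
h = Rational(1, 230) (h = Pow(Add(126, 104), -1) = Pow(230, -1) = Rational(1, 230) ≈ 0.0043478)
Function('j')(q) = Add(9, q)
Add(Add(Function('j')(-465), Mul(-1, -246657)), Mul(-1, Add(Mul(Function('t')(z), 346), h))) = Add(Add(Add(9, -465), Mul(-1, -246657)), Mul(-1, Add(Mul(Add(-2, Mul(-1, 4)), 346), Rational(1, 230)))) = Add(Add(-456, 246657), Mul(-1, Add(Mul(Add(-2, -4), 346), Rational(1, 230)))) = Add(246201, Mul(-1, Add(Mul(-6, 346), Rational(1, 230)))) = Add(246201, Mul(-1, Add(-2076, Rational(1, 230)))) = Add(246201, Mul(-1, Rational(-477479, 230))) = Add(246201, Rational(477479, 230)) = Rational(57103709, 230)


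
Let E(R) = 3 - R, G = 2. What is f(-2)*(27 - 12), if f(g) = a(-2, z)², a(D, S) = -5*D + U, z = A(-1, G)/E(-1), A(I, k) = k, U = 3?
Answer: 2535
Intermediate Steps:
z = ½ (z = 2/(3 - 1*(-1)) = 2/(3 + 1) = 2/4 = 2*(¼) = ½ ≈ 0.50000)
a(D, S) = 3 - 5*D (a(D, S) = -5*D + 3 = 3 - 5*D)
f(g) = 169 (f(g) = (3 - 5*(-2))² = (3 + 10)² = 13² = 169)
f(-2)*(27 - 12) = 169*(27 - 12) = 169*15 = 2535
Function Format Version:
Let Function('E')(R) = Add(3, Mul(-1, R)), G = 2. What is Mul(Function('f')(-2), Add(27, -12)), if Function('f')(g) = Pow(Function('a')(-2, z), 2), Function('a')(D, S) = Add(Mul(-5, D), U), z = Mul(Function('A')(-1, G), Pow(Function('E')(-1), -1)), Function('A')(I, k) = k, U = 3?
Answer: 2535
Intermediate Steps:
z = Rational(1, 2) (z = Mul(2, Pow(Add(3, Mul(-1, -1)), -1)) = Mul(2, Pow(Add(3, 1), -1)) = Mul(2, Pow(4, -1)) = Mul(2, Rational(1, 4)) = Rational(1, 2) ≈ 0.50000)
Function('a')(D, S) = Add(3, Mul(-5, D)) (Function('a')(D, S) = Add(Mul(-5, D), 3) = Add(3, Mul(-5, D)))
Function('f')(g) = 169 (Function('f')(g) = Pow(Add(3, Mul(-5, -2)), 2) = Pow(Add(3, 10), 2) = Pow(13, 2) = 169)
Mul(Function('f')(-2), Add(27, -12)) = Mul(169, Add(27, -12)) = Mul(169, 15) = 2535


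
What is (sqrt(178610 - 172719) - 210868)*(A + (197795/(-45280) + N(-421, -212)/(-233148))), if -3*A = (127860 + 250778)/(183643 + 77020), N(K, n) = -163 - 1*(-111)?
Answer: 902434803249554981/881988470056 - 17118477971993*sqrt(5891)/3527953880224 ≈ 1.0228e+6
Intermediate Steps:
N(K, n) = -52 (N(K, n) = -163 + 111 = -52)
A = -29126/60153 (A = -(127860 + 250778)/(3*(183643 + 77020)) = -378638/(3*260663) = -1/3*29126/20051 = -29126/60153 ≈ -0.48420)
(sqrt(178610 - 172719) - 210868)*(A + (197795/(-45280) + N(-421, -212)/(-233148))) = (sqrt(178610 - 172719) - 210868)*(-29126/60153 + (197795/(-45280) - 52/(-233148))) = (sqrt(5891) - 210868)*(-29126/60153 + (197795*(-1/45280) - 52*(-1/233148))) = (-210868 + sqrt(5891))*(-29126/60153 + (-39559/9056 + 13/58287)) = (-210868 + sqrt(5891))*(-29126/60153 - 2305657705/527847072) = (-210868 + sqrt(5891))*(-17118477971993/3527953880224) = 902434803249554981/881988470056 - 17118477971993*sqrt(5891)/3527953880224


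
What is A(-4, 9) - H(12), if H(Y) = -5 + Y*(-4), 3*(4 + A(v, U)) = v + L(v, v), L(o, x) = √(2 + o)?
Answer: 143/3 + I*√2/3 ≈ 47.667 + 0.4714*I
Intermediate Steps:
A(v, U) = -4 + v/3 + √(2 + v)/3 (A(v, U) = -4 + (v + √(2 + v))/3 = -4 + (v/3 + √(2 + v)/3) = -4 + v/3 + √(2 + v)/3)
H(Y) = -5 - 4*Y
A(-4, 9) - H(12) = (-4 + (⅓)*(-4) + √(2 - 4)/3) - (-5 - 4*12) = (-4 - 4/3 + √(-2)/3) - (-5 - 48) = (-4 - 4/3 + (I*√2)/3) - 1*(-53) = (-4 - 4/3 + I*√2/3) + 53 = (-16/3 + I*√2/3) + 53 = 143/3 + I*√2/3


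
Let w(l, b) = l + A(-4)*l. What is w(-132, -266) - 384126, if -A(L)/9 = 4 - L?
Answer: -374754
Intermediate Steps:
A(L) = -36 + 9*L (A(L) = -9*(4 - L) = -36 + 9*L)
w(l, b) = -71*l (w(l, b) = l + (-36 + 9*(-4))*l = l + (-36 - 36)*l = l - 72*l = -71*l)
w(-132, -266) - 384126 = -71*(-132) - 384126 = 9372 - 384126 = -374754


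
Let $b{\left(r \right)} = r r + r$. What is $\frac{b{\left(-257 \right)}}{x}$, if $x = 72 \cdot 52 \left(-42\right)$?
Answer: $- \frac{1028}{2457} \approx -0.4184$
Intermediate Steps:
$b{\left(r \right)} = r + r^{2}$ ($b{\left(r \right)} = r^{2} + r = r + r^{2}$)
$x = -157248$ ($x = 3744 \left(-42\right) = -157248$)
$\frac{b{\left(-257 \right)}}{x} = \frac{\left(-257\right) \left(1 - 257\right)}{-157248} = \left(-257\right) \left(-256\right) \left(- \frac{1}{157248}\right) = 65792 \left(- \frac{1}{157248}\right) = - \frac{1028}{2457}$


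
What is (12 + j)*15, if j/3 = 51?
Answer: 2475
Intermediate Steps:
j = 153 (j = 3*51 = 153)
(12 + j)*15 = (12 + 153)*15 = 165*15 = 2475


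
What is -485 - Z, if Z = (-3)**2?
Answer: -494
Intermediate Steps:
Z = 9
-485 - Z = -485 - 1*9 = -485 - 9 = -494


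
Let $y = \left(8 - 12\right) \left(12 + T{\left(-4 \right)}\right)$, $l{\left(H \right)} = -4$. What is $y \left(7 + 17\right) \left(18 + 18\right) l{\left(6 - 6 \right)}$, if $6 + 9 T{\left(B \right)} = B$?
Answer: $150528$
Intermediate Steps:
$T{\left(B \right)} = - \frac{2}{3} + \frac{B}{9}$
$y = - \frac{392}{9}$ ($y = \left(8 - 12\right) \left(12 + \left(- \frac{2}{3} + \frac{1}{9} \left(-4\right)\right)\right) = - 4 \left(12 - \frac{10}{9}\right) = \left(-4\right) \frac{98}{9} = - \frac{392}{9} \approx -43.556$)
$y \left(7 + 17\right) \left(18 + 18\right) l{\left(6 - 6 \right)} = - \frac{392 \left(7 + 17\right) \left(18 + 18\right)}{9} \left(-4\right) = - \frac{392 \cdot 24 \cdot 36}{9} \left(-4\right) = \left(- \frac{392}{9}\right) 864 \left(-4\right) = \left(-37632\right) \left(-4\right) = 150528$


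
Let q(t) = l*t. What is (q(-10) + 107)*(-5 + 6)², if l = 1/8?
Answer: 423/4 ≈ 105.75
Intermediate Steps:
l = ⅛ ≈ 0.12500
q(t) = t/8
(q(-10) + 107)*(-5 + 6)² = ((⅛)*(-10) + 107)*(-5 + 6)² = (-5/4 + 107)*1² = (423/4)*1 = 423/4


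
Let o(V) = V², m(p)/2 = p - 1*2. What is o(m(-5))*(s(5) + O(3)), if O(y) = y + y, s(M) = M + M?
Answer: 3136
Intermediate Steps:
s(M) = 2*M
O(y) = 2*y
m(p) = -4 + 2*p (m(p) = 2*(p - 1*2) = 2*(p - 2) = 2*(-2 + p) = -4 + 2*p)
o(m(-5))*(s(5) + O(3)) = (-4 + 2*(-5))²*(2*5 + 2*3) = (-4 - 10)²*(10 + 6) = (-14)²*16 = 196*16 = 3136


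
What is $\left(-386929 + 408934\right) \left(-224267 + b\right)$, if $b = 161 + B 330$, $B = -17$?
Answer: $-5054900580$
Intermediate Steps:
$b = -5449$ ($b = 161 - 5610 = -5449$)
$\left(-386929 + 408934\right) \left(-224267 + b\right) = \left(-386929 + 408934\right) \left(-224267 - 5449\right) = 22005 \left(-229716\right) = -5054900580$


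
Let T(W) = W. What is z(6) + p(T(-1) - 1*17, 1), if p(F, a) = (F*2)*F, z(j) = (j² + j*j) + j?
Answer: 726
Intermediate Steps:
z(j) = j + 2*j² (z(j) = (j² + j²) + j = 2*j² + j = j + 2*j²)
p(F, a) = 2*F² (p(F, a) = (2*F)*F = 2*F²)
z(6) + p(T(-1) - 1*17, 1) = 6*(1 + 2*6) + 2*(-1 - 1*17)² = 6*(1 + 12) + 2*(-1 - 17)² = 6*13 + 2*(-18)² = 78 + 2*324 = 78 + 648 = 726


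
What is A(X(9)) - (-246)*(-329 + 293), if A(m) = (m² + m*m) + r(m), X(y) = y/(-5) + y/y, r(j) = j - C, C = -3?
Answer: -221313/25 ≈ -8852.5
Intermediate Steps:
r(j) = 3 + j (r(j) = j - 1*(-3) = j + 3 = 3 + j)
X(y) = 1 - y/5 (X(y) = y*(-⅕) + 1 = -y/5 + 1 = 1 - y/5)
A(m) = 3 + m + 2*m² (A(m) = (m² + m*m) + (3 + m) = (m² + m²) + (3 + m) = 2*m² + (3 + m) = 3 + m + 2*m²)
A(X(9)) - (-246)*(-329 + 293) = (3 + (1 - ⅕*9) + 2*(1 - ⅕*9)²) - (-246)*(-329 + 293) = (3 + (1 - 9/5) + 2*(1 - 9/5)²) - (-246)*(-36) = (3 - ⅘ + 2*(-⅘)²) - 1*8856 = (3 - ⅘ + 2*(16/25)) - 8856 = (3 - ⅘ + 32/25) - 8856 = 87/25 - 8856 = -221313/25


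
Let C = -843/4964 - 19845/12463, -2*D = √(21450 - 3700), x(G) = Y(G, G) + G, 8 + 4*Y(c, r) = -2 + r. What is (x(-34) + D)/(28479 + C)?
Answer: -309331660/195753583571 - 154665830*√710/1761782252139 ≈ -0.0039194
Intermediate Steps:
Y(c, r) = -5/2 + r/4 (Y(c, r) = -2 + (-2 + r)/4 = -2 + (-½ + r/4) = -5/2 + r/4)
x(G) = -5/2 + 5*G/4 (x(G) = (-5/2 + G/4) + G = -5/2 + 5*G/4)
D = -5*√710/2 (D = -√(21450 - 3700)/2 = -5*√710/2 ≈ -66.615)
C = -109016889/61866332 (C = -843*1/4964 - 19845*1/12463 = -843/4964 - 19845/12463 = -109016889/61866332 ≈ -1.7621)
(x(-34) + D)/(28479 + C) = ((-5/2 + (5/4)*(-34)) - 5*√710/2)/(28479 - 109016889/61866332) = ((-5/2 - 85/2) - 5*√710/2)/(1761782252139/61866332) = (-45 - 5*√710/2)*(61866332/1761782252139) = -309331660/195753583571 - 154665830*√710/1761782252139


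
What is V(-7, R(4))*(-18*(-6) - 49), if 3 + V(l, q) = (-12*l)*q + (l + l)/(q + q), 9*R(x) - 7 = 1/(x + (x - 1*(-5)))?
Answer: 11462933/3588 ≈ 3194.8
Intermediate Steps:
R(x) = 7/9 + 1/(9*(5 + 2*x)) (R(x) = 7/9 + 1/(9*(x + (x - 1*(-5)))) = 7/9 + 1/(9*(x + (x + 5))) = 7/9 + 1/(9*(x + (5 + x))) = 7/9 + 1/(9*(5 + 2*x)))
V(l, q) = -3 + l/q - 12*l*q (V(l, q) = -3 + ((-12*l)*q + (l + l)/(q + q)) = -3 + (-12*l*q + (2*l)/((2*q))) = -3 + (-12*l*q + (2*l)*(1/(2*q))) = -3 + (-12*l*q + l/q) = -3 + (l/q - 12*l*q) = -3 + l/q - 12*l*q)
V(-7, R(4))*(-18*(-6) - 49) = (-3 - 7*9*(5 + 2*4)/(2*(18 + 7*4)) - 12*(-7)*2*(18 + 7*4)/(9*(5 + 2*4)))*(-18*(-6) - 49) = (-3 - 7*9*(5 + 8)/(2*(18 + 28)) - 12*(-7)*2*(18 + 28)/(9*(5 + 8)))*(108 - 49) = (-3 - 7/((2/9)*46/13) - 12*(-7)*(2/9)*46/13)*59 = (-3 - 7/((2/9)*(1/13)*46) - 12*(-7)*(2/9)*(1/13)*46)*59 = (-3 - 7/92/117 - 12*(-7)*92/117)*59 = (-3 - 7*117/92 + 2576/39)*59 = (-3 - 819/92 + 2576/39)*59 = (194287/3588)*59 = 11462933/3588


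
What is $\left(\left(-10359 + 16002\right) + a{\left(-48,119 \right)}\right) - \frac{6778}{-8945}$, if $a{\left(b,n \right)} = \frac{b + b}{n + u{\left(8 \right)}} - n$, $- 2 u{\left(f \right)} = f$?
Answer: $\frac{227292858}{41147} \approx 5523.9$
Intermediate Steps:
$u{\left(f \right)} = - \frac{f}{2}$
$a{\left(b,n \right)} = - n + \frac{2 b}{-4 + n}$ ($a{\left(b,n \right)} = \frac{b + b}{n - 4} - n = \frac{2 b}{n - 4} - n = \frac{2 b}{-4 + n} - n = - n + \frac{2 b}{-4 + n}$)
$\left(\left(-10359 + 16002\right) + a{\left(-48,119 \right)}\right) - \frac{6778}{-8945} = \left(\left(-10359 + 16002\right) + \frac{- 119^{2} + 2 \left(-48\right) + 4 \cdot 119}{-4 + 119}\right) - \frac{6778}{-8945} = \left(5643 + \frac{\left(-1\right) 14161 - 96 + 476}{115}\right) - 6778 \left(- \frac{1}{8945}\right) = \left(5643 + \frac{-14161 - 96 + 476}{115}\right) - - \frac{6778}{8945} = \left(5643 + \frac{1}{115} \left(-13781\right)\right) + \frac{6778}{8945} = \left(5643 - \frac{13781}{115}\right) + \frac{6778}{8945} = \frac{635164}{115} + \frac{6778}{8945} = \frac{227292858}{41147}$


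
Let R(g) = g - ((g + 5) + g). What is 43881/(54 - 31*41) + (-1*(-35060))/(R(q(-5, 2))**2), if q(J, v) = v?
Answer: 40517851/59633 ≈ 679.45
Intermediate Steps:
R(g) = -5 - g (R(g) = g - ((5 + g) + g) = g - (5 + 2*g) = g + (-5 - 2*g) = -5 - g)
43881/(54 - 31*41) + (-1*(-35060))/(R(q(-5, 2))**2) = 43881/(54 - 31*41) + (-1*(-35060))/((-5 - 1*2)**2) = 43881/(54 - 1271) + 35060/((-5 - 2)**2) = 43881/(-1217) + 35060/((-7)**2) = 43881*(-1/1217) + 35060/49 = -43881/1217 + 35060*(1/49) = -43881/1217 + 35060/49 = 40517851/59633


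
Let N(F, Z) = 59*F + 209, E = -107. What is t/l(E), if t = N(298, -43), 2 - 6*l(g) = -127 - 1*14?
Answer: 106746/143 ≈ 746.48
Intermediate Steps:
l(g) = 143/6 (l(g) = ⅓ - (-127 - 1*14)/6 = ⅓ - (-127 - 14)/6 = ⅓ - ⅙*(-141) = ⅓ + 47/2 = 143/6)
N(F, Z) = 209 + 59*F
t = 17791 (t = 209 + 59*298 = 209 + 17582 = 17791)
t/l(E) = 17791/(143/6) = 17791*(6/143) = 106746/143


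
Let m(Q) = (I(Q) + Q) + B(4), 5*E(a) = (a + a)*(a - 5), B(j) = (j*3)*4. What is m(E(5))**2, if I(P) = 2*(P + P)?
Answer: 2304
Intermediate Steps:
B(j) = 12*j (B(j) = (3*j)*4 = 12*j)
I(P) = 4*P (I(P) = 2*(2*P) = 4*P)
E(a) = 2*a*(-5 + a)/5 (E(a) = ((a + a)*(a - 5))/5 = ((2*a)*(-5 + a))/5 = (2*a*(-5 + a))/5 = 2*a*(-5 + a)/5)
m(Q) = 48 + 5*Q (m(Q) = (4*Q + Q) + 12*4 = 5*Q + 48 = 48 + 5*Q)
m(E(5))**2 = (48 + 5*((2/5)*5*(-5 + 5)))**2 = (48 + 5*((2/5)*5*0))**2 = (48 + 5*0)**2 = (48 + 0)**2 = 48**2 = 2304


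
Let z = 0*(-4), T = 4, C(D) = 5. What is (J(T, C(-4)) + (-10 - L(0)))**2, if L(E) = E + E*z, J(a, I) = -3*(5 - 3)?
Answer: 256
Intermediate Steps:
z = 0
J(a, I) = -6 (J(a, I) = -3*2 = -6)
L(E) = E (L(E) = E + E*0 = E + 0 = E)
(J(T, C(-4)) + (-10 - L(0)))**2 = (-6 + (-10 - 1*0))**2 = (-6 + (-10 + 0))**2 = (-6 - 10)**2 = (-16)**2 = 256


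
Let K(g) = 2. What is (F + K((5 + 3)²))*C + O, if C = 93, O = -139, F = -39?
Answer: -3580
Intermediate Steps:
(F + K((5 + 3)²))*C + O = (-39 + 2)*93 - 139 = -37*93 - 139 = -3441 - 139 = -3580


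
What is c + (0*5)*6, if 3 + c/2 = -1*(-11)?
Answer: 16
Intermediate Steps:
c = 16 (c = -6 + 2*(-1*(-11)) = -6 + 2*11 = -6 + 22 = 16)
c + (0*5)*6 = 16 + (0*5)*6 = 16 + 0*6 = 16 + 0 = 16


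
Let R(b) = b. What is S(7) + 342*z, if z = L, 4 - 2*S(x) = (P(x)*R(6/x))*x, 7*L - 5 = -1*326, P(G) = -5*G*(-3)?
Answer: -111973/7 ≈ -15996.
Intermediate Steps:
P(G) = 15*G
L = -321/7 (L = 5/7 + (-1*326)/7 = 5/7 + (1/7)*(-326) = 5/7 - 326/7 = -321/7 ≈ -45.857)
S(x) = 2 - 45*x (S(x) = 2 - (15*x)*(6/x)*x/2 = 2 - 45*x)
z = -321/7 ≈ -45.857
S(7) + 342*z = (2 - 45*7) + 342*(-321/7) = (2 - 315) - 109782/7 = -313 - 109782/7 = -111973/7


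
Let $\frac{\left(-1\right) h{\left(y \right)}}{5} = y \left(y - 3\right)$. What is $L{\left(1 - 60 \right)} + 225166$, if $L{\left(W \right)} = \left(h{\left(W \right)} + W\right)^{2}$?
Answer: $336910967$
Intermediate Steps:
$h{\left(y \right)} = - 5 y \left(-3 + y\right)$ ($h{\left(y \right)} = - 5 y \left(y - 3\right) = - 5 y \left(-3 + y\right)$)
$L{\left(W \right)} = \left(W + 5 W \left(3 - W\right)\right)^{2}$ ($L{\left(W \right)} = \left(5 W \left(3 - W\right) + W\right)^{2} = \left(W + 5 W \left(3 - W\right)\right)^{2}$)
$L{\left(1 - 60 \right)} + 225166 = \left(1 - 60\right)^{2} \left(-16 + 5 \left(1 - 60\right)\right)^{2} + 225166 = \left(-59\right)^{2} \left(-16 + 5 \left(-59\right)\right)^{2} + 225166 = 3481 \left(-16 - 295\right)^{2} + 225166 = 3481 \left(-311\right)^{2} + 225166 = 3481 \cdot 96721 + 225166 = 336685801 + 225166 = 336910967$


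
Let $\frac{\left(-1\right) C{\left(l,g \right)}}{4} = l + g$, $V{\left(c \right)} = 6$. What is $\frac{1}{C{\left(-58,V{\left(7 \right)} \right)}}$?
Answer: $\frac{1}{208} \approx 0.0048077$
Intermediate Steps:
$C{\left(l,g \right)} = - 4 g - 4 l$ ($C{\left(l,g \right)} = - 4 \left(l + g\right) = - 4 \left(g + l\right) = - 4 g - 4 l$)
$\frac{1}{C{\left(-58,V{\left(7 \right)} \right)}} = \frac{1}{\left(-4\right) 6 - -232} = \frac{1}{-24 + 232} = \frac{1}{208}$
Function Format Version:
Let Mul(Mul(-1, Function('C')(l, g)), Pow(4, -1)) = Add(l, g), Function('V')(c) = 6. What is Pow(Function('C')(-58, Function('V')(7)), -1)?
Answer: Rational(1, 208) ≈ 0.0048077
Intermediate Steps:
Function('C')(l, g) = Add(Mul(-4, g), Mul(-4, l)) (Function('C')(l, g) = Mul(-4, Add(l, g)) = Mul(-4, Add(g, l)) = Add(Mul(-4, g), Mul(-4, l)))
Pow(Function('C')(-58, Function('V')(7)), -1) = Pow(Add(Mul(-4, 6), Mul(-4, -58)), -1) = Pow(Add(-24, 232), -1) = Pow(208, -1) = Rational(1, 208)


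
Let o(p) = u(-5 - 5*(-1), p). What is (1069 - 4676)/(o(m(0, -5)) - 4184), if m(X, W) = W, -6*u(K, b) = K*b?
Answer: 3607/4184 ≈ 0.86209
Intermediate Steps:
u(K, b) = -K*b/6
o(p) = 0 (o(p) = -(-5 - 5*(-1))*p/6 = -(-5 + 5)*p/6 = -⅙*0*p = 0)
(1069 - 4676)/(o(m(0, -5)) - 4184) = (1069 - 4676)/(0 - 4184) = -3607/(-4184) = -3607*(-1/4184) = 3607/4184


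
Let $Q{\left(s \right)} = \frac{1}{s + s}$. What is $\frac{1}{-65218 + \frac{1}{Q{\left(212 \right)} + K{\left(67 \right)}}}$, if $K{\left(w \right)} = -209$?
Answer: $- \frac{88615}{5779293494} \approx -1.5333 \cdot 10^{-5}$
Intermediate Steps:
$Q{\left(s \right)} = \frac{1}{2 s}$
$\frac{1}{-65218 + \frac{1}{Q{\left(212 \right)} + K{\left(67 \right)}}} = \frac{1}{-65218 + \frac{1}{\frac{1}{2 \cdot 212} - 209}} = \frac{1}{-65218 + \frac{1}{\frac{1}{2} \cdot \frac{1}{212} - 209}} = \frac{1}{-65218 + \frac{1}{\frac{1}{424} - 209}} = \frac{1}{-65218 + \frac{1}{- \frac{88615}{424}}} = \frac{1}{-65218 - \frac{424}{88615}} = \frac{1}{- \frac{5779293494}{88615}} = - \frac{88615}{5779293494}$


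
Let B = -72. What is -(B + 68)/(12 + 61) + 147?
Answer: 10735/73 ≈ 147.05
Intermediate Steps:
-(B + 68)/(12 + 61) + 147 = -(-72 + 68)/(12 + 61) + 147 = -(-4)/73 + 147 = -1*(-4/73) + 147 = 4/73 + 147 = 10735/73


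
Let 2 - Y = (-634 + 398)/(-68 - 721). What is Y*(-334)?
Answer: -448228/789 ≈ -568.10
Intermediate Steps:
Y = 1342/789 (Y = 2 - (-634 + 398)/(-68 - 721) = 2 - (-236)/(-789) = 2 - (-236)*(-1)/789 = 2 - 1*236/789 = 2 - 236/789 = 1342/789 ≈ 1.7009)
Y*(-334) = (1342/789)*(-334) = -448228/789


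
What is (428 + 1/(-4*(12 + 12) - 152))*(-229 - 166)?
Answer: -41926485/248 ≈ -1.6906e+5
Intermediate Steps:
(428 + 1/(-4*(12 + 12) - 152))*(-229 - 166) = (428 + 1/(-4*24 - 152))*(-395) = (428 + 1/(-96 - 152))*(-395) = (428 + 1/(-248))*(-395) = (428 - 1/248)*(-395) = (106143/248)*(-395) = -41926485/248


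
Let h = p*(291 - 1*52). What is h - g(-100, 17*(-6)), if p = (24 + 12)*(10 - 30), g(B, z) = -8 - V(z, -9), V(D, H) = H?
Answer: -172081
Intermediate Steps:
g(B, z) = 1 (g(B, z) = -8 - 1*(-9) = -8 + 9 = 1)
p = -720 (p = 36*(-20) = -720)
h = -172080 (h = -720*(291 - 1*52) = -720*(291 - 52) = -720*239 = -172080)
h - g(-100, 17*(-6)) = -172080 - 1*1 = -172080 - 1 = -172081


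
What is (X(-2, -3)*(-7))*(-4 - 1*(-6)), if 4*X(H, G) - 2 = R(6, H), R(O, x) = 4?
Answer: -21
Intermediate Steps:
X(H, G) = 3/2 (X(H, G) = ½ + (¼)*4 = ½ + 1 = 3/2)
(X(-2, -3)*(-7))*(-4 - 1*(-6)) = ((3/2)*(-7))*(-4 - 1*(-6)) = -21*(-4 + 6)/2 = -21/2*2 = -21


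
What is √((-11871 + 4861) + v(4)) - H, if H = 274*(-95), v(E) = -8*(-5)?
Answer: 26030 + I*√6970 ≈ 26030.0 + 83.487*I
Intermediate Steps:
v(E) = 40
H = -26030
√((-11871 + 4861) + v(4)) - H = √((-11871 + 4861) + 40) - 1*(-26030) = √(-7010 + 40) + 26030 = √(-6970) + 26030 = I*√6970 + 26030 = 26030 + I*√6970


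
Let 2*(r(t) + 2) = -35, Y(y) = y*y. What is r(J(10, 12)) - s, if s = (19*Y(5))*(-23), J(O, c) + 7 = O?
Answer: 21811/2 ≈ 10906.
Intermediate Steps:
Y(y) = y²
J(O, c) = -7 + O
s = -10925 (s = (19*5²)*(-23) = (19*25)*(-23) = 475*(-23) = -10925)
r(t) = -39/2 (r(t) = -2 + (½)*(-35) = -2 - 35/2 = -39/2)
r(J(10, 12)) - s = -39/2 - 1*(-10925) = -39/2 + 10925 = 21811/2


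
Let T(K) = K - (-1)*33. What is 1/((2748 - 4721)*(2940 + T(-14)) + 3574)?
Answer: -1/5834533 ≈ -1.7139e-7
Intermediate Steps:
T(K) = 33 + K (T(K) = K - 1*(-33) = K + 33 = 33 + K)
1/((2748 - 4721)*(2940 + T(-14)) + 3574) = 1/((2748 - 4721)*(2940 + (33 - 14)) + 3574) = 1/(-1973*(2940 + 19) + 3574) = 1/(-1973*2959 + 3574) = 1/(-5838107 + 3574) = 1/(-5834533) = -1/5834533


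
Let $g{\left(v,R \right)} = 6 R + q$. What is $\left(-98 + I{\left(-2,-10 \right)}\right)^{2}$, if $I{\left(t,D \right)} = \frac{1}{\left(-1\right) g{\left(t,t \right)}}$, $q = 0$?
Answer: $\frac{1380625}{144} \approx 9587.7$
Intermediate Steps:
$g{\left(v,R \right)} = 6 R$ ($g{\left(v,R \right)} = 6 R + 0 = 6 R$)
$I{\left(t,D \right)} = - \frac{1}{6 t}$ ($I{\left(t,D \right)} = \frac{1}{\left(-1\right) 6 t} = \frac{1}{\left(-6\right) t} = - \frac{1}{6 t}$)
$\left(-98 + I{\left(-2,-10 \right)}\right)^{2} = \left(-98 - \frac{1}{6 \left(-2\right)}\right)^{2} = \left(-98 - - \frac{1}{12}\right)^{2} = \left(-98 + \frac{1}{12}\right)^{2} = \left(- \frac{1175}{12}\right)^{2} = \frac{1380625}{144}$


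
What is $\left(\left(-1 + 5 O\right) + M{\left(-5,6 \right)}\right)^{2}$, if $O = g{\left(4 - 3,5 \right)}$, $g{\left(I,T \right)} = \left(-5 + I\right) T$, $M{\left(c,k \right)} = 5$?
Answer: $9216$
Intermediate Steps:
$g{\left(I,T \right)} = T \left(-5 + I\right)$
$O = -20$ ($O = 5 \left(-5 + \left(4 - 3\right)\right) = 5 \left(-5 + 1\right) = 5 \left(-4\right) = -20$)
$\left(\left(-1 + 5 O\right) + M{\left(-5,6 \right)}\right)^{2} = \left(\left(-1 + 5 \left(-20\right)\right) + 5\right)^{2} = \left(\left(-1 - 100\right) + 5\right)^{2} = \left(-101 + 5\right)^{2} = \left(-96\right)^{2} = 9216$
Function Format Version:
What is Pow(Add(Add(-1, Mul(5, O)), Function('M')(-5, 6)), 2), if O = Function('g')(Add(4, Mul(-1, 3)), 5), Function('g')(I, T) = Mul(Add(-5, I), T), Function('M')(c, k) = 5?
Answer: 9216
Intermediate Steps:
Function('g')(I, T) = Mul(T, Add(-5, I))
O = -20 (O = Mul(5, Add(-5, Add(4, Mul(-1, 3)))) = Mul(5, Add(-5, Add(4, -3))) = Mul(5, Add(-5, 1)) = Mul(5, -4) = -20)
Pow(Add(Add(-1, Mul(5, O)), Function('M')(-5, 6)), 2) = Pow(Add(Add(-1, Mul(5, -20)), 5), 2) = Pow(Add(Add(-1, -100), 5), 2) = Pow(Add(-101, 5), 2) = Pow(-96, 2) = 9216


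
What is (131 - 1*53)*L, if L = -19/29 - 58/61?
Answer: -221598/1769 ≈ -125.27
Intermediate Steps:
L = -2841/1769 (L = -19*1/29 - 58*1/61 = -19/29 - 58/61 = -2841/1769 ≈ -1.6060)
(131 - 1*53)*L = (131 - 1*53)*(-2841/1769) = (131 - 53)*(-2841/1769) = 78*(-2841/1769) = -221598/1769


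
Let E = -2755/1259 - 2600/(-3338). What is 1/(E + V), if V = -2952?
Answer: -2101271/6205913387 ≈ -0.00033859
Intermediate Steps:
E = -2961395/2101271 (E = -2755*1/1259 - 2600*(-1/3338) = -2755/1259 + 1300/1669 = -2961395/2101271 ≈ -1.4093)
1/(E + V) = 1/(-2961395/2101271 - 2952) = 1/(-6205913387/2101271) = -2101271/6205913387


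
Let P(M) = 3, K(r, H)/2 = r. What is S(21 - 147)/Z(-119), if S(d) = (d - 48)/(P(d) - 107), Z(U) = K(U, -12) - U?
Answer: -87/6188 ≈ -0.014059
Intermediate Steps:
K(r, H) = 2*r
Z(U) = U (Z(U) = 2*U - U = U)
S(d) = 6/13 - d/104 (S(d) = (d - 48)/(3 - 107) = (-48 + d)/(-104) = (-48 + d)*(-1/104) = 6/13 - d/104)
S(21 - 147)/Z(-119) = (6/13 - (21 - 147)/104)/(-119) = (6/13 - 1/104*(-126))*(-1/119) = (6/13 + 63/52)*(-1/119) = (87/52)*(-1/119) = -87/6188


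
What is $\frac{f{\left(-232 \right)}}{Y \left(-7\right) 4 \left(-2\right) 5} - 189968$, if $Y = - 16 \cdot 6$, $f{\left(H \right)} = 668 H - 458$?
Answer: $- \frac{2553092203}{13440} \approx -1.8996 \cdot 10^{5}$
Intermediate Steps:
$f{\left(H \right)} = -458 + 668 H$
$Y = -96$ ($Y = \left(-1\right) 96 = -96$)
$\frac{f{\left(-232 \right)}}{Y \left(-7\right) 4 \left(-2\right) 5} - 189968 = \frac{-458 + 668 \left(-232\right)}{\left(-96\right) \left(-7\right) 4 \left(-2\right) 5} - 189968 = \frac{-458 - 154976}{672 \left(\left(-8\right) 5\right)} - 189968 = - \frac{155434}{672 \left(-40\right)} - 189968 = - \frac{155434}{-26880} - 189968 = \left(-155434\right) \left(- \frac{1}{26880}\right) - 189968 = \frac{77717}{13440} - 189968 = - \frac{2553092203}{13440}$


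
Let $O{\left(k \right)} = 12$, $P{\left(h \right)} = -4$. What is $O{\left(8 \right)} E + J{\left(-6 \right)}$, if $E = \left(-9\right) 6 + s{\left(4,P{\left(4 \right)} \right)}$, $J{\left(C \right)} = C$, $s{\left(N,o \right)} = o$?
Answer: $-702$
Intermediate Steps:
$E = -58$ ($E = \left(-9\right) 6 - 4 = -54 - 4 = -58$)
$O{\left(8 \right)} E + J{\left(-6 \right)} = 12 \left(-58\right) - 6 = -696 - 6 = -702$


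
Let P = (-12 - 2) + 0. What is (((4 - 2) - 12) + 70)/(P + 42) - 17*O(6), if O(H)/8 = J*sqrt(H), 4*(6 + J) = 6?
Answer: 15/7 + 612*sqrt(6) ≈ 1501.2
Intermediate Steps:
J = -9/2 (J = -6 + (1/4)*6 = -6 + 3/2 = -9/2 ≈ -4.5000)
P = -14 (P = -14 + 0 = -14)
O(H) = -36*sqrt(H) (O(H) = 8*(-9*sqrt(H)/2) = -36*sqrt(H))
(((4 - 2) - 12) + 70)/(P + 42) - 17*O(6) = (((4 - 2) - 12) + 70)/(-14 + 42) - (-612)*sqrt(6) = ((2 - 12) + 70)/28 + 612*sqrt(6) = (-10 + 70)*(1/28) + 612*sqrt(6) = 60*(1/28) + 612*sqrt(6) = 15/7 + 612*sqrt(6)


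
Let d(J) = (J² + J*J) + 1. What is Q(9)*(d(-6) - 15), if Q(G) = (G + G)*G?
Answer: 9396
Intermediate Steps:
d(J) = 1 + 2*J² (d(J) = (J² + J²) + 1 = 2*J² + 1 = 1 + 2*J²)
Q(G) = 2*G² (Q(G) = (2*G)*G = 2*G²)
Q(9)*(d(-6) - 15) = (2*9²)*((1 + 2*(-6)²) - 15) = (2*81)*((1 + 2*36) - 15) = 162*((1 + 72) - 15) = 162*(73 - 15) = 162*58 = 9396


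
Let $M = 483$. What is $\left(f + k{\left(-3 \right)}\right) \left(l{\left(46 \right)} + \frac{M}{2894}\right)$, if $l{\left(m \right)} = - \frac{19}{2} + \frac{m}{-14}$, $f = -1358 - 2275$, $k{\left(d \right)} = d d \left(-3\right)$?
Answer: $\frac{467806560}{10129} \approx 46185.0$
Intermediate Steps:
$k{\left(d \right)} = - 3 d^{2}$ ($k{\left(d \right)} = d^{2} \left(-3\right) = - 3 d^{2}$)
$f = -3633$
$l{\left(m \right)} = - \frac{19}{2} - \frac{m}{14}$ ($l{\left(m \right)} = \left(-19\right) \frac{1}{2} + m \left(- \frac{1}{14}\right) = - \frac{19}{2} - \frac{m}{14}$)
$\left(f + k{\left(-3 \right)}\right) \left(l{\left(46 \right)} + \frac{M}{2894}\right) = \left(-3633 - 3 \left(-3\right)^{2}\right) \left(\left(- \frac{19}{2} - \frac{23}{7}\right) + \frac{483}{2894}\right) = \left(-3633 - 27\right) \left(\left(- \frac{19}{2} - \frac{23}{7}\right) + 483 \cdot \frac{1}{2894}\right) = \left(-3633 - 27\right) \left(- \frac{179}{14} + \frac{483}{2894}\right) = \left(-3660\right) \left(- \frac{127816}{10129}\right) = \frac{467806560}{10129}$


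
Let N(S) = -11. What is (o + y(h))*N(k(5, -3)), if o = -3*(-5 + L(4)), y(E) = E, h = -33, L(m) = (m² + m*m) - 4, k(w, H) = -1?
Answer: 1122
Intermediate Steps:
L(m) = -4 + 2*m² (L(m) = (m² + m²) - 4 = 2*m² - 4 = -4 + 2*m²)
o = -69 (o = -3*(-5 + (-4 + 2*4²)) = -3*(-5 + (-4 + 2*16)) = -3*(-5 + (-4 + 32)) = -3*(-5 + 28) = -3*23 = -69)
(o + y(h))*N(k(5, -3)) = (-69 - 33)*(-11) = -102*(-11) = 1122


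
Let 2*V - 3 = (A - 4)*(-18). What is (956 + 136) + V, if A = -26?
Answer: 2727/2 ≈ 1363.5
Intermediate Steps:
V = 543/2 (V = 3/2 + ((-26 - 4)*(-18))/2 = 3/2 + (-30*(-18))/2 = 3/2 + (½)*540 = 3/2 + 270 = 543/2 ≈ 271.50)
(956 + 136) + V = (956 + 136) + 543/2 = 1092 + 543/2 = 2727/2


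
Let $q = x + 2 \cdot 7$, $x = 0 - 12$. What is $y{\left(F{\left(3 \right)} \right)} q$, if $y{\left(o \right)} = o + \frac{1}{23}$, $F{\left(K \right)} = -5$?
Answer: $- \frac{228}{23} \approx -9.913$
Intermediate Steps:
$x = -12$ ($x = 0 - 12 = -12$)
$q = 2$ ($q = -12 + 2 \cdot 7 = -12 + 14 = 2$)
$y{\left(o \right)} = \frac{1}{23} + o$ ($y{\left(o \right)} = o + \frac{1}{23} = \frac{1}{23} + o$)
$y{\left(F{\left(3 \right)} \right)} q = \left(\frac{1}{23} - 5\right) 2 = \left(- \frac{114}{23}\right) 2 = - \frac{228}{23}$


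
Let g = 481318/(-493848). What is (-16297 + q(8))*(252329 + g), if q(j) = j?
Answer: -1014899914694393/246924 ≈ -4.1102e+9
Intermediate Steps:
g = -240659/246924 (g = 481318*(-1/493848) = -240659/246924 ≈ -0.97463)
(-16297 + q(8))*(252329 + g) = (-16297 + 8)*(252329 - 240659/246924) = -16289*62305845337/246924 = -1014899914694393/246924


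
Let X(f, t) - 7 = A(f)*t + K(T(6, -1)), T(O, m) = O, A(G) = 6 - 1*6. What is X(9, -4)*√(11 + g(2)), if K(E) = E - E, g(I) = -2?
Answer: 21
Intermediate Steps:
A(G) = 0 (A(G) = 6 - 6 = 0)
K(E) = 0
X(f, t) = 7 (X(f, t) = 7 + (0*t + 0) = 7 + (0 + 0) = 7 + 0 = 7)
X(9, -4)*√(11 + g(2)) = 7*√(11 - 2) = 7*√9 = 7*3 = 21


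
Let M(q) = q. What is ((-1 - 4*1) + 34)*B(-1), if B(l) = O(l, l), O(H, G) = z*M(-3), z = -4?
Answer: 348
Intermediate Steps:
O(H, G) = 12 (O(H, G) = -4*(-3) = 12)
B(l) = 12
((-1 - 4*1) + 34)*B(-1) = ((-1 - 4*1) + 34)*12 = ((-1 - 4) + 34)*12 = (-5 + 34)*12 = 29*12 = 348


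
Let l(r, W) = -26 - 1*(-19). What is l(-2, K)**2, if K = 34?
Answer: 49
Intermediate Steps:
l(r, W) = -7 (l(r, W) = -26 + 19 = -7)
l(-2, K)**2 = (-7)**2 = 49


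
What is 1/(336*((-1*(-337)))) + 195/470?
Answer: 2208071/5321904 ≈ 0.41490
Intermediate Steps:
1/(336*((-1*(-337)))) + 195/470 = (1/336)/337 + 195*(1/470) = (1/336)*(1/337) + 39/94 = 1/113232 + 39/94 = 2208071/5321904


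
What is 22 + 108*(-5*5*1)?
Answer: -2678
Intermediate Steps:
22 + 108*(-5*5*1) = 22 + 108*(-25*1) = 22 + 108*(-25) = 22 - 2700 = -2678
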